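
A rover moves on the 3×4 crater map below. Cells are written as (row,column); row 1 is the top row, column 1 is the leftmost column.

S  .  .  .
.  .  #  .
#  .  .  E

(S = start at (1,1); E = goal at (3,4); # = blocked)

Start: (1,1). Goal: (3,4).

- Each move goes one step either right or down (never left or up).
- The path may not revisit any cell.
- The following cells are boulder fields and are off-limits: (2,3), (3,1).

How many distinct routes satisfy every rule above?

3

A right/down-only route from (1,1) to (3,4) makes exactly 2 down-moves and 3 right-moves in some order.
With no other constraints that would be C(5,2) = 10 routes.
Subtract routes through each blocked cell (inclusion–exclusion for overlaps): − through (2,3): 6 − through (3,1): 1 → 3.
That gives 3 routes.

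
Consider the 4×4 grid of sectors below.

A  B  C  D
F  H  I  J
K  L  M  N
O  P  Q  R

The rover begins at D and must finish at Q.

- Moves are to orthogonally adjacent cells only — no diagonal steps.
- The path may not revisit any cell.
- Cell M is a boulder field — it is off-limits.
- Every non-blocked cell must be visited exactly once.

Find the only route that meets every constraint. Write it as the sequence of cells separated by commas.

D, C, B, A, F, K, O, P, L, H, I, J, N, R, Q

Need to visit all 15 open cells exactly once, starting at D and ending at Q.
Cell N has only two open neighbours (J and R), so the path must pass straight through it: one of those is the cell it's entered from and the other is where it exits.
Route from D: 3× left (reaching A), 3× down (reaching O), right to P, 2× up (reaching H), 2× right (reaching J), 2× down (reaching R), left to Q — 14 moves in all.
Check: all 15 open cells covered.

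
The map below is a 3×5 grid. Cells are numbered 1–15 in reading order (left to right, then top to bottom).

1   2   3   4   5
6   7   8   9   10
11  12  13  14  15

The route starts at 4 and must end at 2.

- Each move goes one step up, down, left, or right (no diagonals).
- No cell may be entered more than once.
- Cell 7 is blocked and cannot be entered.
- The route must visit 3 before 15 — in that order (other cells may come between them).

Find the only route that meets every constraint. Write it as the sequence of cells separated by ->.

4 -> 3 -> 8 -> 9 -> 10 -> 15 -> 14 -> 13 -> 12 -> 11 -> 6 -> 1 -> 2

The waypoints must appear in the order 3, 15, with no cell reused.
Route from 4: left 1 to 3, down 1 to 8, right 2 to 10, down 1 to 15, left 4 to 11, up 2 to 1, right 1 to 2 — 12 moves in all.
Check: order respected (3 at step 1, 15 at step 5).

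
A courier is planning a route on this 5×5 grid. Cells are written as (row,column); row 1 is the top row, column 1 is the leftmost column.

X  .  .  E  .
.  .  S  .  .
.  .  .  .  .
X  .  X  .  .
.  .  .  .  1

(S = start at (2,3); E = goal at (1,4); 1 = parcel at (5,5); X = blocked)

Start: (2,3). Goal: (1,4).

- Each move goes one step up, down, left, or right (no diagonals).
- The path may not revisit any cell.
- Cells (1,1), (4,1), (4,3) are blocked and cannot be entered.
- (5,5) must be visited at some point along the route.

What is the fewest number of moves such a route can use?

Any route passes through (5,5) somewhere between (2,3) and (1,4). Summing Manhattan distances along the two legs ((2,3) → (5,5) → (1,4)) gives a lower bound of 5 + 5 = 10 moves.
A route of 10 moves achieves this: (2,3) → (3,3) → (3,4) → (4,4) → (5,4) → (5,5) → (4,5) → (3,5) → (2,5) → (1,5) → (1,4).
Since 10 matches the lower bound, it is optimal.

10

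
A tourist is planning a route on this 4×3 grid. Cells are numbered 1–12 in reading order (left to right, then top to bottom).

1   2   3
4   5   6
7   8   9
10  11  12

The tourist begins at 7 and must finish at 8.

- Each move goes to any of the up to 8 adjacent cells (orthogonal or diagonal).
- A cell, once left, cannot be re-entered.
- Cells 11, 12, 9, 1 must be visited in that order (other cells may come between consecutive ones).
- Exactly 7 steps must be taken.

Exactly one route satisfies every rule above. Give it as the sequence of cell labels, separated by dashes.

7 - 11 - 12 - 9 - 5 - 1 - 4 - 8

The waypoints must appear in the order 11, 12, 9, 1, with no cell reused.
Route from 7: down-right to 11, right to 12, up to 9, 2× up-left (reaching 1), down to 4, down-right to 8 — 7 moves in all.
Check: order respected (11 at step 1, 12 at step 2, 9 at step 3, 1 at step 5); 7 moves as required.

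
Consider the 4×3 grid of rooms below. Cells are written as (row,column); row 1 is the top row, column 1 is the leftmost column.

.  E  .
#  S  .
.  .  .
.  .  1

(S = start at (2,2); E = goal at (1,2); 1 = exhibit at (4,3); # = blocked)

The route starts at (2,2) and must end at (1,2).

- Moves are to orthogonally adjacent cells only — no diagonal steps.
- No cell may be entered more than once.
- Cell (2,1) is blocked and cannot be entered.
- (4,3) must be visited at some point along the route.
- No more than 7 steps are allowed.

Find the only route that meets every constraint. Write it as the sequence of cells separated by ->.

The 7-move cap with required stops at (4,3) leaves no slack for detours.
Route from (2,2): down 2 to (4,2), right 1 to (4,3), up 3 to (1,3), left 1 to (1,2) — 7 moves in all.
Check: all required cells visited; 7 ≤ 7 moves.

(2,2) -> (3,2) -> (4,2) -> (4,3) -> (3,3) -> (2,3) -> (1,3) -> (1,2)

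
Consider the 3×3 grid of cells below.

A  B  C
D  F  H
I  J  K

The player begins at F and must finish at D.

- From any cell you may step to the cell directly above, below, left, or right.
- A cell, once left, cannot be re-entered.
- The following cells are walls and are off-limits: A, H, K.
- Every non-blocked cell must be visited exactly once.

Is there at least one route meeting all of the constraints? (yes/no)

no

Cell C has only one open neighbour but is neither the start nor the goal, so a Hamiltonian route would have to both enter and leave it through the same neighbour — impossible without revisiting.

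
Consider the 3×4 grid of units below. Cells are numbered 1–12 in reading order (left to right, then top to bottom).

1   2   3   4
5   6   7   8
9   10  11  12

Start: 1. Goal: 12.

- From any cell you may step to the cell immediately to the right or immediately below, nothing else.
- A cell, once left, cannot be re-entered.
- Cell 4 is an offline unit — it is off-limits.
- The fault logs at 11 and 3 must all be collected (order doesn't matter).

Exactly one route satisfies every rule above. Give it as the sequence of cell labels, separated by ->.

Moves only go right or down, so the column and row indices never decrease.
Route from 1: right 2 to 3, down 2 to 11, right 1 to 12 — 5 moves in all.
Check: all required cells visited.

1 -> 2 -> 3 -> 7 -> 11 -> 12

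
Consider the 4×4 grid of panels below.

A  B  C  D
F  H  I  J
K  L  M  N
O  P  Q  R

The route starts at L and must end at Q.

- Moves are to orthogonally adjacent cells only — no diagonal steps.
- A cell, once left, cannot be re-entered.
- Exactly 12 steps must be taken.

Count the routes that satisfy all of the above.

Need simple routes of exactly 12 moves from L to Q (Manhattan distance 2, so 5 moves are spent on a detour and 5 undoing it).
Branch systematically from the start, pruning whenever the remaining move budget drops below the Manhattan distance to Q or differs from it in parity. Grouping the completions by first move — via H: 2; via P: 17; via K: 4; via M: 9 — and summing: 2 + 17 + 4 + 9 = 32.
That gives 32 routes.

32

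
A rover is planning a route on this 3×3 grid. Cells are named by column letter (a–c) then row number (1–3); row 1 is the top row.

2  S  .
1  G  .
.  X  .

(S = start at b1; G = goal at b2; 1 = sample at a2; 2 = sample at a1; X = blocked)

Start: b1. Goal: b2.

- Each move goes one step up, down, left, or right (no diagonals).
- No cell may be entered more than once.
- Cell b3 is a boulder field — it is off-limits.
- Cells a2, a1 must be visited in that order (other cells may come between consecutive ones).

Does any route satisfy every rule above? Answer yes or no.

Ignoring the required order, 1 revisit-free route from b1 to b2 passes through all of a2 and a1; the waypoint orders that occur are a1 → a2 (1) — never a2 → a1.

no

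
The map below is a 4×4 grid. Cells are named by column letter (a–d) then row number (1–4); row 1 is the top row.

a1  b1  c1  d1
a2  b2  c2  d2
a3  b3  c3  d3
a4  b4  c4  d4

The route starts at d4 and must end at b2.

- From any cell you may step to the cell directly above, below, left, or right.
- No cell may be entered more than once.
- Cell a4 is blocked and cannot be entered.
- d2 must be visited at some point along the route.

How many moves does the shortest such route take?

4

Any route passes through d2 somewhere between d4 and b2. Summing Manhattan distances along the two legs (d4 → d2 → b2) gives a lower bound of 2 + 2 = 4 moves.
A route of 4 moves achieves this: d4 → d3 → d2 → c2 → b2.
Since 4 matches the lower bound, it is optimal.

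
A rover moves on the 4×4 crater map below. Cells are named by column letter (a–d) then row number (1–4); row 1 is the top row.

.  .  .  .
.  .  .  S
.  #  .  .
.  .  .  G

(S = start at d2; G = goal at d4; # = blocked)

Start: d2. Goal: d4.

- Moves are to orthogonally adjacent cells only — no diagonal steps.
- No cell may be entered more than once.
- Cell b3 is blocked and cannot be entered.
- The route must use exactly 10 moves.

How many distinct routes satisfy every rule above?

10

Need simple routes of exactly 10 moves from d2 to d4 (Manhattan distance 2, so 4 moves are spent on a detour and 4 undoing it).
Branch systematically from the start, pruning whenever the remaining move budget drops below the Manhattan distance to d4 or differs from it in parity. Grouping the completions by first move — via d1: 5; via d3: 1; via c2: 4 — and summing: 5 + 1 + 4 = 10.
That gives 10 routes.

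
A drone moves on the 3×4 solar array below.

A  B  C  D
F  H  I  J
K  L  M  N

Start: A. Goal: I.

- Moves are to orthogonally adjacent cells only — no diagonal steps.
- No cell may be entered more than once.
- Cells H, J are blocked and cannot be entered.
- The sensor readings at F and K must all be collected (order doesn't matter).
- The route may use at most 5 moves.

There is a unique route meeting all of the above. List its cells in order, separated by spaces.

The budget equals the shortest possible length, so every move has to be on a shortest route through the required cells.
Route from A: down 2 to K, right 2 to M, up 1 to I — 5 moves in all.
Check: all required cells visited; 5 ≤ 5 moves.

A F K L M I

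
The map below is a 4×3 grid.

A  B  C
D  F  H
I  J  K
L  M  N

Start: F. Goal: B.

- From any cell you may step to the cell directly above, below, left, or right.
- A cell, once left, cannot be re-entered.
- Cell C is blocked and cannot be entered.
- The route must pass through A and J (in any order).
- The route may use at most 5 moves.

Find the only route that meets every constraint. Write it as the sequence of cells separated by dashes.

F - J - I - D - A - B

The budget equals the shortest possible length, so every move has to be on a shortest route through the required cells.
Route from F: down 1 to J, left 1 to I, up 2 to A, right 1 to B — 5 moves in all.
Check: all required cells visited; 5 ≤ 5 moves.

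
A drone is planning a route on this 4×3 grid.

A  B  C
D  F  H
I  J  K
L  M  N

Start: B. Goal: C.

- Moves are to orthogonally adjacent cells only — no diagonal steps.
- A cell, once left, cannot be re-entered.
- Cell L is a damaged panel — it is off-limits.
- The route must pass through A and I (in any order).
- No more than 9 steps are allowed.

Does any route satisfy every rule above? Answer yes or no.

One route that works: B → A → D → I → J → F → H → C.

yes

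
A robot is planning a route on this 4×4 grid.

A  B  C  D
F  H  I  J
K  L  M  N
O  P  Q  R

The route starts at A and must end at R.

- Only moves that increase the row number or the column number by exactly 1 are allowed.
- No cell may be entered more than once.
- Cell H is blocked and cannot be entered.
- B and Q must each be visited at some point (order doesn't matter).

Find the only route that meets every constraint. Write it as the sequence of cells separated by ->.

Moves only go right or down, so the column and row indices never decrease.
Route from A: right 2 to C, down 3 to Q, right 1 to R — 6 moves in all.
Check: all required cells visited.

A -> B -> C -> I -> M -> Q -> R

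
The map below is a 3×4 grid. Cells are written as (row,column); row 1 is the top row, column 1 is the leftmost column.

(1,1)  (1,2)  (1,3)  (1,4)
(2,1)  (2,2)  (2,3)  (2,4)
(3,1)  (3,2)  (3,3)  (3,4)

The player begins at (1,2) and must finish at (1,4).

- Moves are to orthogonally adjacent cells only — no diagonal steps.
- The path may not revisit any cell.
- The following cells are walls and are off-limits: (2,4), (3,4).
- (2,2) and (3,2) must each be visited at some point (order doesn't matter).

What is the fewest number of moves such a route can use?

Any route passes through (2,2) and (3,2) in some order between (1,2) and (1,4). Summing Manhattan distances along each leg and taking the cheapest ordering ((1,2) → (2,2) → (3,2) → (1,4)) gives a lower bound of 1 + 1 + 4 = 6 moves.
A route of 6 moves achieves this: (1,2) → (2,2) → (3,2) → (3,3) → (2,3) → (1,3) → (1,4).
Since 6 matches the lower bound, it is optimal.

6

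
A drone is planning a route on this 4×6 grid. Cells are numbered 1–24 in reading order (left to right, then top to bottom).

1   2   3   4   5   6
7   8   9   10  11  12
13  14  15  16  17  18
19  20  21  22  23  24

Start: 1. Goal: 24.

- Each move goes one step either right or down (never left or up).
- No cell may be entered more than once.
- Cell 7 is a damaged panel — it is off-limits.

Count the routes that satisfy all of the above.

35

A right/down-only route from 1 to 24 makes exactly 3 down-moves and 5 right-moves in some order.
With no other constraints that would be C(8,3) = 56 routes.
Subtract routes through each blocked cell (inclusion–exclusion for overlaps): − through 7: 21 → 35.
That gives 35 routes.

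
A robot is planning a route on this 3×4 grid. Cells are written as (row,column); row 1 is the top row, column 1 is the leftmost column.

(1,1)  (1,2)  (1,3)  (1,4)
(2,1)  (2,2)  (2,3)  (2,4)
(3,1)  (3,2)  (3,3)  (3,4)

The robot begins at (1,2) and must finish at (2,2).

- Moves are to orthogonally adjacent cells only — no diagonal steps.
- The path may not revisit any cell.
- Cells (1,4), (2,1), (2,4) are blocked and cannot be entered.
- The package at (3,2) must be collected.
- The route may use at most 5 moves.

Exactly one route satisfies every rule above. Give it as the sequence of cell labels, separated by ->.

The 5-move cap with required stops at (3,2) leaves no slack for detours.
Route from (1,2): right to (1,3), 2× down (reaching (3,3)), left to (3,2), up to (2,2) — 5 moves in all.
Check: all required cells visited; 5 ≤ 5 moves.

(1,2) -> (1,3) -> (2,3) -> (3,3) -> (3,2) -> (2,2)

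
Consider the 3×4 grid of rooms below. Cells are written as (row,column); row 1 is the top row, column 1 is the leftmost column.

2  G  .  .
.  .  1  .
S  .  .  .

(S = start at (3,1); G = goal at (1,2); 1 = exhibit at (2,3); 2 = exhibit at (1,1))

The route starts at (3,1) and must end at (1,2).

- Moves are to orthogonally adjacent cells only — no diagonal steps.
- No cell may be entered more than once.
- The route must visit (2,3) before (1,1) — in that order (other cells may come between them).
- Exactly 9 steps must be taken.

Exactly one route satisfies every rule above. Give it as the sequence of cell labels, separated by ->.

(3,1) -> (3,2) -> (3,3) -> (3,4) -> (2,4) -> (2,3) -> (2,2) -> (2,1) -> (1,1) -> (1,2)

The waypoints must appear in the order (2,3), (1,1), with no cell reused.
Route from (3,1): right 3 to (3,4), up 1 to (2,4), left 3 to (2,1), up 1 to (1,1), right 1 to (1,2) — 9 moves in all.
Check: order respected (1 at step 5, 2 at step 8); 9 moves as required.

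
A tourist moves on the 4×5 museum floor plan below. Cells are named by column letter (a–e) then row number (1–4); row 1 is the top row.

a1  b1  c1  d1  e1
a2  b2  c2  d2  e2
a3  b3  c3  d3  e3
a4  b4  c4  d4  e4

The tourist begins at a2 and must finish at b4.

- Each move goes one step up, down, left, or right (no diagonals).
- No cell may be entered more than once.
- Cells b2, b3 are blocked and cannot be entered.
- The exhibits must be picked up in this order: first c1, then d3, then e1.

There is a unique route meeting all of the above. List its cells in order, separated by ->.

a2 -> a1 -> b1 -> c1 -> c2 -> c3 -> d3 -> d2 -> d1 -> e1 -> e2 -> e3 -> e4 -> d4 -> c4 -> b4

The waypoints must appear in the order c1, d3, e1, with no cell reused.
Route from a2: up to a1, 2× right (reaching c1), 2× down (reaching c3), right to d3, 2× up (reaching d1), right to e1, 3× down (reaching e4), 3× left (reaching b4) — 15 moves in all.
Check: order respected (c1 at step 3, d3 at step 6, e1 at step 9).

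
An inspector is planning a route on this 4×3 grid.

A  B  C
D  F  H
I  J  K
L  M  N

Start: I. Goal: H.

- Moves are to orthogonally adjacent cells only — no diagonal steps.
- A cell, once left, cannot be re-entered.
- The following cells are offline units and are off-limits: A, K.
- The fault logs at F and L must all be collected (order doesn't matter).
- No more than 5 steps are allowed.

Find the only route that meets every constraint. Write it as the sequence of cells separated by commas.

I, L, M, J, F, H

Any route must reach F and L and still end at H within 5 moves, so the order of the required stops is forced.
Route from I: down to L, right to M, 2× up (reaching F), right to H — 5 moves in all.
Check: all required cells visited; 5 ≤ 5 moves.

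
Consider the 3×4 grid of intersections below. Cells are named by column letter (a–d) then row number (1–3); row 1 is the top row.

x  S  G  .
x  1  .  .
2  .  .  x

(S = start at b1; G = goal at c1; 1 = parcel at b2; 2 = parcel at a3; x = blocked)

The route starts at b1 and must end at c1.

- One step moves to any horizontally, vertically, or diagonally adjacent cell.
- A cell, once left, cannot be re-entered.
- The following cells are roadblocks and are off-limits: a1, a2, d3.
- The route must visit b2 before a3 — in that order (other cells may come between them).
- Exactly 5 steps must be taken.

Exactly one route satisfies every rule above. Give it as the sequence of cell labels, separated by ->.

b1 -> b2 -> a3 -> b3 -> c2 -> c1

The waypoints must appear in the order b2, a3, with no cell reused.
Route from b1: down 1 to b2, down-left 1 to a3, right 1 to b3, up-right 1 to c2, up 1 to c1 — 5 moves in all.
Check: order respected (1 at step 1, 2 at step 2); 5 moves as required.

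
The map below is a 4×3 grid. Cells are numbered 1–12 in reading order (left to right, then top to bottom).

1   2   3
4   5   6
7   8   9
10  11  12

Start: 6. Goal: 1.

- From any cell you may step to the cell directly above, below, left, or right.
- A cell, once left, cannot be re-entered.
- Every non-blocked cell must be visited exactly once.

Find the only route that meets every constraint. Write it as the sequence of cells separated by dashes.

6 - 3 - 2 - 5 - 8 - 9 - 12 - 11 - 10 - 7 - 4 - 1

Need to visit all 12 open cells exactly once, starting at 6 and ending at 1.
Cell 12 has only two open neighbours (9 and 11), so the path must pass straight through it: one of those is the cell it's entered from and the other is where it exits.
Route from 6: up 1 to 3, left 1 to 2, down 2 to 8, right 1 to 9, down 1 to 12, left 2 to 10, up 3 to 1 — 11 moves in all.
Check: all 12 open cells covered.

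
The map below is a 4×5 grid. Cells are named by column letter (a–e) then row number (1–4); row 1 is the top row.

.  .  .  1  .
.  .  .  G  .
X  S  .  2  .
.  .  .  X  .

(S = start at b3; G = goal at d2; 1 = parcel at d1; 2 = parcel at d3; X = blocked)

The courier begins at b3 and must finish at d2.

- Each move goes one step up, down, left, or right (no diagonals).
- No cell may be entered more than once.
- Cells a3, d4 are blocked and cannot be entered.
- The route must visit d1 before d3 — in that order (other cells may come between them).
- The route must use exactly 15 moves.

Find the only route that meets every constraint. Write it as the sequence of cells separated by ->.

The waypoints must appear in the order d1, d3, with no cell reused.
Route from b3: down to b4, right to c4, 2× up (reaching c2), 2× left (reaching a2), up to a1, 4× right (reaching e1), 2× down (reaching e3), left to d3, up to d2 — 15 moves in all.
Check: order respected (1 at step 10, 2 at step 14); 15 moves as required.

b3 -> b4 -> c4 -> c3 -> c2 -> b2 -> a2 -> a1 -> b1 -> c1 -> d1 -> e1 -> e2 -> e3 -> d3 -> d2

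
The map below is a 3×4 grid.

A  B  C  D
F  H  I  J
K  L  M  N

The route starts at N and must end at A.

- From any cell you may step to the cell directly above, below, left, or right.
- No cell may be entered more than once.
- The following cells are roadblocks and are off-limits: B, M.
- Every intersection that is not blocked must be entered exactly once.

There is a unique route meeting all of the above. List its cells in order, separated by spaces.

Need to visit all 10 open cells exactly once, starting at N and ending at A.
Cell K has only two open neighbours (F and L), so the path must pass straight through it: one of those is the cell it's entered from and the other is where it exits.
Route from N: up 2 to D, left 1 to C, down 1 to I, left 1 to H, down 1 to L, left 1 to K, up 2 to A — 9 moves in all.
Check: all 10 open cells covered.

N J D C I H L K F A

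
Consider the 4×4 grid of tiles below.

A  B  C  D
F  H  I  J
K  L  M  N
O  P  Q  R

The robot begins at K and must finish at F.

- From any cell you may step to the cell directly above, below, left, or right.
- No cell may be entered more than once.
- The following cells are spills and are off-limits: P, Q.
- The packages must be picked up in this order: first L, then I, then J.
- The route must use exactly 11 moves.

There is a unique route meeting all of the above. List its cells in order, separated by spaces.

The waypoints must appear in the order L, I, J, with no cell reused.
Route from K: right 1 to L, up 1 to H, right 1 to I, down 1 to M, right 1 to N, up 2 to D, left 3 to A, down 1 to F — 11 moves in all.
Check: order respected (L at step 1, I at step 3, J at step 6); 11 moves as required.

K L H I M N J D C B A F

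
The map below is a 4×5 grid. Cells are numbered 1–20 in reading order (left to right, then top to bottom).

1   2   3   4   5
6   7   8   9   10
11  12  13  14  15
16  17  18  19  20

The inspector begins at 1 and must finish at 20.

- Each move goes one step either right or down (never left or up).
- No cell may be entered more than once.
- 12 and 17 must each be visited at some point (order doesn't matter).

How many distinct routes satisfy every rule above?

3

A right/down-only route from 1 to 20 makes exactly 3 down-moves and 4 right-moves in some order.
With no other constraints that would be C(7,3) = 35 routes.
A monotone route can only reach the required cells in the order 12, 17, so split there and multiply the segment counts: 1→12: 3; 12→17: 1; 17→20: 1; product = 3.
That gives 3 routes.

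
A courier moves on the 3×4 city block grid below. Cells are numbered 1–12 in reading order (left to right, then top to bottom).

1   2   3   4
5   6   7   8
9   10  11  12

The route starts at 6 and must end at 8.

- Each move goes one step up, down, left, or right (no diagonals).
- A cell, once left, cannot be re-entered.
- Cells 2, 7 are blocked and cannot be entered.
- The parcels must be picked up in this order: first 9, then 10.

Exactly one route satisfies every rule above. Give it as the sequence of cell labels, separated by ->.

The waypoints must appear in the order 9, 10, with no cell reused.
Route from 6: left 1 to 5, down 1 to 9, right 3 to 12, up 1 to 8 — 6 moves in all.
Check: order respected (9 at step 2, 10 at step 3).

6 -> 5 -> 9 -> 10 -> 11 -> 12 -> 8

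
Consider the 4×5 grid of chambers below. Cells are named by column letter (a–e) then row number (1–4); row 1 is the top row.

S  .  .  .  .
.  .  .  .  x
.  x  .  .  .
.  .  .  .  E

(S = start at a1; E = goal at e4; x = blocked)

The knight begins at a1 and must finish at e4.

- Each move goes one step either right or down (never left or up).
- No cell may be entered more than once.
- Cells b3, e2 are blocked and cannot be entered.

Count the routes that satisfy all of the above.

A right/down-only route from a1 to e4 makes exactly 3 down-moves and 4 right-moves in some order.
With no other constraints that would be C(7,3) = 35 routes.
Subtract routes through each blocked cell (inclusion–exclusion for overlaps): − through e2: 5 − through b3: 12 → 18.
That gives 18 routes.

18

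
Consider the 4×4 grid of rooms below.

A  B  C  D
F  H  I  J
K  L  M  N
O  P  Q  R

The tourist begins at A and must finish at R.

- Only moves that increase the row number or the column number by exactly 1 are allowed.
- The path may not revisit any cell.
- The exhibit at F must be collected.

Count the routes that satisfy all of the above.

10

A right/down-only route from A to R makes exactly 3 down-moves and 3 right-moves in some order.
With no other constraints that would be C(6,3) = 20 routes.
Split at F and multiply the segment counts: A→F: 1; F→R: 10; product = 10.
That gives 10 routes.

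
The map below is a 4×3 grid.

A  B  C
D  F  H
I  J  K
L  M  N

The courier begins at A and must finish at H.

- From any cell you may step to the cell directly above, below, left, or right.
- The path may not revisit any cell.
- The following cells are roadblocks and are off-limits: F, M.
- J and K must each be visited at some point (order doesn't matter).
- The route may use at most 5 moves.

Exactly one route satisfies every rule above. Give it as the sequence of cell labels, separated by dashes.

The budget equals the shortest possible length, so every move has to be on a shortest route through the required cells.
Route from A: 2× down (reaching I), 2× right (reaching K), up to H — 5 moves in all.
Check: all required cells visited; 5 ≤ 5 moves.

A - D - I - J - K - H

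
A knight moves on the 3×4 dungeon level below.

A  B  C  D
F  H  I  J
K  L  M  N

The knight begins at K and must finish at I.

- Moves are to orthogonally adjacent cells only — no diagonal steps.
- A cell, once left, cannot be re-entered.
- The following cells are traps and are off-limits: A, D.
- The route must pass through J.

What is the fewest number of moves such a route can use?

5

Any route passes through J somewhere between K and I. Summing Manhattan distances along the two legs (K → J → I) gives a lower bound of 4 + 1 = 5 moves.
A route of 5 moves achieves this: K → L → M → N → J → I.
Since 5 matches the lower bound, it is optimal.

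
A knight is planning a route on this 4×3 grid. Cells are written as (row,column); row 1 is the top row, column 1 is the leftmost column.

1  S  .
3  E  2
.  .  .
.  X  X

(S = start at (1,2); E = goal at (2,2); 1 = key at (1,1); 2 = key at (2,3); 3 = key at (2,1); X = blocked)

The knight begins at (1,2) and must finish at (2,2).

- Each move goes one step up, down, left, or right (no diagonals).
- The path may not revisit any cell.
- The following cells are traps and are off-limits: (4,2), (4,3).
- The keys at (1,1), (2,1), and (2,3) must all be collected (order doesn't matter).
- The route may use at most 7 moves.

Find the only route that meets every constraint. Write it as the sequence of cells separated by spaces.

(1,2) (1,1) (2,1) (3,1) (3,2) (3,3) (2,3) (2,2)

The 7-move cap with required stops at (1,1), (2,1), (2,3) leaves no slack for detours.
Route from (1,2): left to (1,1), 2× down (reaching (3,1)), 2× right (reaching (3,3)), up to (2,3), left to (2,2) — 7 moves in all.
Check: all required cells visited; 7 ≤ 7 moves.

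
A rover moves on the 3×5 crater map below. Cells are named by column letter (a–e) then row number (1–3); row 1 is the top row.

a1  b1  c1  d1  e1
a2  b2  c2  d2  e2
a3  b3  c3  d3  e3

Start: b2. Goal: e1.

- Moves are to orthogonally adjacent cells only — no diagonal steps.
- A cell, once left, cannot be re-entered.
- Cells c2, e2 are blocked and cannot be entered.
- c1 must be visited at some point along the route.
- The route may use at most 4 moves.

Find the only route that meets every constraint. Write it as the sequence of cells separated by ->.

The 4-move cap with required stops at c1 leaves no slack for detours.
Route from b2: up to b1, 3× right (reaching e1) — 4 moves in all.
Check: all required cells visited; 4 ≤ 4 moves.

b2 -> b1 -> c1 -> d1 -> e1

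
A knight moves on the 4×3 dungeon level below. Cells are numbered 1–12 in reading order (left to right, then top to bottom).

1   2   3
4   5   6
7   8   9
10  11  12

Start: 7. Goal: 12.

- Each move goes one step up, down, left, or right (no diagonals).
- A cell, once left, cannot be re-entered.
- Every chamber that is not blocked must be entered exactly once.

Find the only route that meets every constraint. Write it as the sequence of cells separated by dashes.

7 - 10 - 11 - 8 - 5 - 4 - 1 - 2 - 3 - 6 - 9 - 12

Need to visit all 12 open cells exactly once, starting at 7 and ending at 12.
Cell 3 has only two open neighbours (6 and 2), so the path must pass straight through it: one of those is the cell it's entered from and the other is where it exits.
Route from 7: down 1 to 10, right 1 to 11, up 2 to 5, left 1 to 4, up 1 to 1, right 2 to 3, down 3 to 12 — 11 moves in all.
Check: all 12 open cells covered.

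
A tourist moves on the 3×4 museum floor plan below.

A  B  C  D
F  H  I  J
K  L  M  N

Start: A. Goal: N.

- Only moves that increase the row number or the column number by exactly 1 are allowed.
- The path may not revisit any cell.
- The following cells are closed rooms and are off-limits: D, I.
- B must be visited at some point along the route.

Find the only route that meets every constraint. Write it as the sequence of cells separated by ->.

Moves only go right or down, so the column and row indices never decrease.
Route from A: right 1 to B, down 2 to L, right 2 to N — 5 moves in all.
Check: all required cells visited.

A -> B -> H -> L -> M -> N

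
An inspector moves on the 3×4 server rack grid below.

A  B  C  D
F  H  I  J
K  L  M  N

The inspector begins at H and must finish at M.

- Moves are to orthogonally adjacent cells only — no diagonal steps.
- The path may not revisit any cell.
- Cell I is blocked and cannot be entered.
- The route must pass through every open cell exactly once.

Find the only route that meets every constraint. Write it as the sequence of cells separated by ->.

Need to visit all 11 open cells exactly once, starting at H and ending at M.
Route from H: down to L, left to K, 2× up (reaching A), 3× right (reaching D), 2× down (reaching N), left to M — 10 moves in all.
Check: all 11 open cells covered.

H -> L -> K -> F -> A -> B -> C -> D -> J -> N -> M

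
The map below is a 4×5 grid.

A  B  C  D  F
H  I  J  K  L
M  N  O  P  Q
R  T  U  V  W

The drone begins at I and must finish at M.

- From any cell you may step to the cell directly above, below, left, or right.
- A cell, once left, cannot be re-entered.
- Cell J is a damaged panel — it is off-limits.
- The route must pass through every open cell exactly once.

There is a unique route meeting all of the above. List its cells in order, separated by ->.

I -> H -> A -> B -> C -> D -> F -> L -> K -> P -> Q -> W -> V -> U -> O -> N -> T -> R -> M

Need to visit all 19 open cells exactly once, starting at I and ending at M.
Cell C has only two open neighbours (B and D), so the path must pass straight through it: one of those is the cell it's entered from and the other is where it exits.
Route from I: left to H, up to A, 4× right (reaching F), down to L, left to K, down to P, right to Q, down to W, 2× left (reaching U), up to O, left to N, down to T, left to R, up to M — 18 moves in all.
Check: all 19 open cells covered.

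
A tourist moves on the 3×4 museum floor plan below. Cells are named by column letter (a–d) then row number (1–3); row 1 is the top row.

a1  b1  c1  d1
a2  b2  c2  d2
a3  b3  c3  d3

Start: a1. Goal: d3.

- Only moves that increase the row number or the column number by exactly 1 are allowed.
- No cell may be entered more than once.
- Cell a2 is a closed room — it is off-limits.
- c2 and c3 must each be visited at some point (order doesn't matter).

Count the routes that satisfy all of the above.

A right/down-only route from a1 to d3 makes exactly 2 down-moves and 3 right-moves in some order.
With no other constraints that would be C(5,2) = 10 routes.
A monotone route can only reach the required cells in the order c2, c3, so split there and multiply the segment counts (each segment already excludes blocked cells): a1→c2: 2; c2→c3: 1; c3→d3: 1; product = 2.
That gives 2 routes.

2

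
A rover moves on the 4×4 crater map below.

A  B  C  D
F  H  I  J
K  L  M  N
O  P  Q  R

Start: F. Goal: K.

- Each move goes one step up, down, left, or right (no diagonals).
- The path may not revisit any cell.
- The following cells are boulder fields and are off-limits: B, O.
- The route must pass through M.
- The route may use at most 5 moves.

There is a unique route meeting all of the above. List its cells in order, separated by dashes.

The budget equals the shortest possible length, so every move has to be on a shortest route through the required cells.
Route from F: right 2 to I, down 1 to M, left 2 to K — 5 moves in all.
Check: all required cells visited; 5 ≤ 5 moves.

F - H - I - M - L - K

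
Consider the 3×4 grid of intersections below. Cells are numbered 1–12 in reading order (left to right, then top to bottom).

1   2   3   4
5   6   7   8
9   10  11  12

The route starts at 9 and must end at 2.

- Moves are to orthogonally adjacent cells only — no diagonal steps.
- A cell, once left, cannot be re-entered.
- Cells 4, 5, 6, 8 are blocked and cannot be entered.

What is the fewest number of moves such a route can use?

5

The Manhattan distance from 9 to 2 is |3−1| + |1−2| = 3, so at least 3 moves are needed.
That bound ignores the blocked cells. Measuring each leg by the fewest moves that actually steer around them (9→2: 5) raises the lower bound to 5.
A route of 5 moves exists: 9 → 10 → 11 → 7 → 3 → 2.
Since 5 matches that lower bound, it is optimal.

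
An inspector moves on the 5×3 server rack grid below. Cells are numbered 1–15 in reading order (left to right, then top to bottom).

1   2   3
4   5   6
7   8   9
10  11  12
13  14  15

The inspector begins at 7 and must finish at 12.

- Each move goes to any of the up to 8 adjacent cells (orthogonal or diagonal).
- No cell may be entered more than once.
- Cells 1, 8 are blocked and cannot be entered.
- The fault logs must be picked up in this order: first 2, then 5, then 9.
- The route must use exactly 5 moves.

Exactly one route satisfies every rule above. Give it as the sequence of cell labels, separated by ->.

The waypoints must appear in the order 2, 5, 9, with no cell reused.
Route from 7: up to 4, up-right to 2, down to 5, down-right to 9, down to 12 — 5 moves in all.
Check: order respected (2 at step 2, 5 at step 3, 9 at step 4); 5 moves as required.

7 -> 4 -> 2 -> 5 -> 9 -> 12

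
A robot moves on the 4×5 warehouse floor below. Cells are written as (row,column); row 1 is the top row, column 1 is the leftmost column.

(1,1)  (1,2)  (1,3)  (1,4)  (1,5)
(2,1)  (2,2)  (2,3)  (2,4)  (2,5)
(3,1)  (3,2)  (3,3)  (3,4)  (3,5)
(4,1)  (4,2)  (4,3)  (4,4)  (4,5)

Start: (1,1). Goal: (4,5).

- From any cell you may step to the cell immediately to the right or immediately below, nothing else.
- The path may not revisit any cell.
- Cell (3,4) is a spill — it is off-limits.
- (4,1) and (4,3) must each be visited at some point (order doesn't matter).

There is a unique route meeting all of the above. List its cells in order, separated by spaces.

Moves only go right or down, so the column and row indices never decrease.
Route from (1,1): down 3 to (4,1), right 4 to (4,5) — 7 moves in all.
Check: all required cells visited.

(1,1) (2,1) (3,1) (4,1) (4,2) (4,3) (4,4) (4,5)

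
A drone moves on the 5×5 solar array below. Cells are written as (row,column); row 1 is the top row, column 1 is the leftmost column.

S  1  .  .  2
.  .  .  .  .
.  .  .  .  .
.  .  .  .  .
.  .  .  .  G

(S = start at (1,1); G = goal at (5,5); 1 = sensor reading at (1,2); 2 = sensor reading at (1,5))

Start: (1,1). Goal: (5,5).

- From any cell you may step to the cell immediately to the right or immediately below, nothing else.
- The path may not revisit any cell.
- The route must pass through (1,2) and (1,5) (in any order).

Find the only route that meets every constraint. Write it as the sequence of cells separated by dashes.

(1,1) - (1,2) - (1,3) - (1,4) - (1,5) - (2,5) - (3,5) - (4,5) - (5,5)

Moves only go right or down, so the column and row indices never decrease.
Route from (1,1): 4× right (reaching (1,5)), 4× down (reaching (5,5)) — 8 moves in all.
Check: all required cells visited.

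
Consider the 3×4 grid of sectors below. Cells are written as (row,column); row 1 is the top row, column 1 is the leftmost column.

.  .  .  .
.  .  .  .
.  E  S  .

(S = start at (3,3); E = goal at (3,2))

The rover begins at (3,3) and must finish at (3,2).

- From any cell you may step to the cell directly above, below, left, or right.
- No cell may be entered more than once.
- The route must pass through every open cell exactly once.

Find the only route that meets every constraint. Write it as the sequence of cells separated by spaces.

Need to visit all 12 open cells exactly once, starting at (3,3) and ending at (3,2).
Cell (1,1) has only two open neighbours ((2,1) and (1,2)), so the path must pass straight through it: one of those is the cell it's entered from and the other is where it exits.
Route from (3,3): right 1 to (3,4), up 2 to (1,4), left 1 to (1,3), down 1 to (2,3), left 1 to (2,2), up 1 to (1,2), left 1 to (1,1), down 2 to (3,1), right 1 to (3,2) — 11 moves in all.
Check: all 12 open cells covered.

(3,3) (3,4) (2,4) (1,4) (1,3) (2,3) (2,2) (1,2) (1,1) (2,1) (3,1) (3,2)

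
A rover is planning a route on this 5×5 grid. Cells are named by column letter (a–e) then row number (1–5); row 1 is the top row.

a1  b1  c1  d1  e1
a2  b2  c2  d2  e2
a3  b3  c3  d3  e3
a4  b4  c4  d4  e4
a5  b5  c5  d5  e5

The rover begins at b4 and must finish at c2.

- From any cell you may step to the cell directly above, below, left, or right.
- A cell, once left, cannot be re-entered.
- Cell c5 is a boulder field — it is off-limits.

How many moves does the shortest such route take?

The Manhattan distance from b4 to c2 is |4−2| + |2−3| = 3, so at least 3 moves are needed.
A route of 3 moves achieves this: b4 → b3 → b2 → c2.
Since 3 matches the lower bound, it is optimal.

3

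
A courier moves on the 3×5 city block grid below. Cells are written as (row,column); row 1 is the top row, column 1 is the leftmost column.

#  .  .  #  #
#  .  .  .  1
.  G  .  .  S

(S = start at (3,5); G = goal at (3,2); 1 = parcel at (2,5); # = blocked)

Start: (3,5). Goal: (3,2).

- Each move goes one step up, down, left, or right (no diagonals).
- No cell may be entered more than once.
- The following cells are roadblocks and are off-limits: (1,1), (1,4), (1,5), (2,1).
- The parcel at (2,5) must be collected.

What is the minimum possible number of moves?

5

Any route passes through (2,5) somewhere between (3,5) and (3,2). Summing Manhattan distances along the two legs ((3,5) → (2,5) → (3,2)) gives a lower bound of 1 + 4 = 5 moves.
A route of 5 moves achieves this: (3,5) → (2,5) → (2,4) → (3,4) → (3,3) → (3,2).
Since 5 matches the lower bound, it is optimal.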